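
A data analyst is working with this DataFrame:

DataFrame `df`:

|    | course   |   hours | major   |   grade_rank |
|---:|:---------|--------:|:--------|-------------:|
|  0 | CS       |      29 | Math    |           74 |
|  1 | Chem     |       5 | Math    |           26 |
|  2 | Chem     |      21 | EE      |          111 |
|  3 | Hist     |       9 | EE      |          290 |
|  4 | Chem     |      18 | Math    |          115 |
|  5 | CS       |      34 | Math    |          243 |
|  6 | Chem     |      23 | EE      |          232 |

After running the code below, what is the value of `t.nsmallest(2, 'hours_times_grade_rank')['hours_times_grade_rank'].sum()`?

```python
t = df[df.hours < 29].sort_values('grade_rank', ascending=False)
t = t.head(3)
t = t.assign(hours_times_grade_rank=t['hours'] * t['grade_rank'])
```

filter rows where hours < 29:
  course  hours major  grade_rank
1   Chem      5  Math          26
2   Chem     21    EE         111
3   Hist      9    EE         290
4   Chem     18  Math         115
6   Chem     23    EE         232
sort by grade_rank descending:
  course  hours major  grade_rank
3   Hist      9    EE         290
6   Chem     23    EE         232
4   Chem     18  Math         115
2   Chem     21    EE         111
1   Chem      5  Math          26
take first 3 rows:
  course  hours major  grade_rank
3   Hist      9    EE         290
6   Chem     23    EE         232
4   Chem     18  Math         115
add column hours_times_grade_rank = t['hours'] * t['grade_rank']:
  course  hours major  grade_rank  hours_times_grade_rank
3   Hist      9    EE         290                    2610
6   Chem     23    EE         232                    5336
4   Chem     18  Math         115                    2070
take 2 rows with smallest hours_times_grade_rank:
  course  hours major  grade_rank  hours_times_grade_rank
4   Chem     18  Math         115                    2070
3   Hist      9    EE         290                    2610
Taking the sum of column 'hours_times_grade_rank' gives 4680.

4680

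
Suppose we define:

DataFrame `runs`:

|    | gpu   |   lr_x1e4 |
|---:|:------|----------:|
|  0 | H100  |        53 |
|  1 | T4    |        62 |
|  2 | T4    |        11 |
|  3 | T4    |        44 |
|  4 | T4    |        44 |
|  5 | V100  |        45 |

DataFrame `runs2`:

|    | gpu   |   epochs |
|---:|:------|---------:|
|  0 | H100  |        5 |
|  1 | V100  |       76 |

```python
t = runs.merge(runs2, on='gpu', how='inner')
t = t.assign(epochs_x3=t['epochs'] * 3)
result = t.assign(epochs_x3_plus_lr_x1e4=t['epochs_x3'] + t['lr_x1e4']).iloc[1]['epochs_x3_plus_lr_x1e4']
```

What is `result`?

273

merge on 'gpu' (how='inner') → 2 rows:
    gpu  lr_x1e4  epochs
0  H100       53       5
1  V100       45      76
add column epochs_x3 = t['epochs'] * 3:
    gpu  lr_x1e4  epochs  epochs_x3
0  H100       53       5         15
1  V100       45      76        228
add column epochs_x3_plus_lr_x1e4 = t['epochs_x3'] + t['lr_x1e4']:
    gpu  lr_x1e4  epochs  epochs_x3  epochs_x3_plus_lr_x1e4
0  H100       53       5         15                      68
1  V100       45      76        228                     273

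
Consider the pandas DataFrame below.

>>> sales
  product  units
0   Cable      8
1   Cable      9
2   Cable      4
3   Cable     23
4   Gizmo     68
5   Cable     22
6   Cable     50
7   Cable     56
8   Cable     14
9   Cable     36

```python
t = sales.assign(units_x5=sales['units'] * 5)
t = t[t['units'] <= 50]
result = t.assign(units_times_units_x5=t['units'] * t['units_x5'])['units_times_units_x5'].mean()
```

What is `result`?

3228.75

add column units_x5 = sales['units'] * 5:
  product  units  units_x5
0   Cable      8        40
1   Cable      9        45
2   Cable      4        20
3   Cable     23       115
4   Gizmo     68       340
5   Cable     22       110
6   Cable     50       250
7   Cable     56       280
8   Cable     14        70
9   Cable     36       180
filter rows where units <= 50:
  product  units  units_x5
0   Cable      8        40
1   Cable      9        45
2   Cable      4        20
3   Cable     23       115
5   Cable     22       110
6   Cable     50       250
8   Cable     14        70
9   Cable     36       180
add column units_times_units_x5 = t['units'] * t['units_x5']:
  product  units  units_x5  units_times_units_x5
0   Cable      8        40                   320
1   Cable      9        45                   405
2   Cable      4        20                    80
3   Cable     23       115                  2645
5   Cable     22       110                  2420
6   Cable     50       250                 12500
8   Cable     14        70                   980
9   Cable     36       180                  6480
Finally, mean of column 'units_times_units_x5' = 3228.75.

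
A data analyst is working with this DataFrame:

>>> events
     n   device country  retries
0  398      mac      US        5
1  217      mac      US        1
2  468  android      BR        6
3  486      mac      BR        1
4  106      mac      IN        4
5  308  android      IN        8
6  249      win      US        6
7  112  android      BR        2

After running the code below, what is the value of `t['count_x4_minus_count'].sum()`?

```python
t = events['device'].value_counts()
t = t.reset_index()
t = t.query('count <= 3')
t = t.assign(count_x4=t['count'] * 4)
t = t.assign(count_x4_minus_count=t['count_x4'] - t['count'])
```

value_counts of device:
device
mac        4
android    3
win        1
Name: count, dtype: int64
reset_index():
    device  count
0      mac      4
1  android      3
2      win      1
filter rows where count <= 3:
    device  count
1  android      3
2      win      1
add column count_x4 = t['count'] * 4:
    device  count  count_x4
1  android      3        12
2      win      1         4
add column count_x4_minus_count = t['count_x4'] - t['count']:
    device  count  count_x4  count_x4_minus_count
1  android      3        12                     9
2      win      1         4                     3
Taking the sum of column 'count_x4_minus_count' gives 12.

12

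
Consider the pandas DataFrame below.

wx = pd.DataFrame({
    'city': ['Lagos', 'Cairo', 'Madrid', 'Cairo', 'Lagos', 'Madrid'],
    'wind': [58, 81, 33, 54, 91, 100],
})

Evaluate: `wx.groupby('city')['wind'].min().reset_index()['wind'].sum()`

group by city, min of wind:
city
Cairo     54
Lagos     58
Madrid    33
Name: wind, dtype: int64
reset_index():
     city  wind
0   Cairo    54
1   Lagos    58
2  Madrid    33

145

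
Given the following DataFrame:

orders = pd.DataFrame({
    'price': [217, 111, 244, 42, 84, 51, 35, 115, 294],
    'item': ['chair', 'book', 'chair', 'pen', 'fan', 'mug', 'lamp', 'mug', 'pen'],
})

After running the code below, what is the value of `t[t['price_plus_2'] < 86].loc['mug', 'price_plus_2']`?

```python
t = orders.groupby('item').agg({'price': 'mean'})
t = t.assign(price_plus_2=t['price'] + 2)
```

85.0

group by item, mean of price:
       price
item        
book   111.0
chair  230.5
fan     84.0
lamp    35.0
mug     83.0
pen    168.0
add column price_plus_2 = t['price'] + 2:
       price  price_plus_2
item                      
book   111.0         113.0
chair  230.5         232.5
fan     84.0          86.0
lamp    35.0          37.0
mug     83.0          85.0
pen    168.0         170.0
filter rows where price_plus_2 < 86:
      price  price_plus_2
item                     
lamp   35.0          37.0
mug    83.0          85.0
Then the value at row 'mug', column 'price_plus_2': 85.0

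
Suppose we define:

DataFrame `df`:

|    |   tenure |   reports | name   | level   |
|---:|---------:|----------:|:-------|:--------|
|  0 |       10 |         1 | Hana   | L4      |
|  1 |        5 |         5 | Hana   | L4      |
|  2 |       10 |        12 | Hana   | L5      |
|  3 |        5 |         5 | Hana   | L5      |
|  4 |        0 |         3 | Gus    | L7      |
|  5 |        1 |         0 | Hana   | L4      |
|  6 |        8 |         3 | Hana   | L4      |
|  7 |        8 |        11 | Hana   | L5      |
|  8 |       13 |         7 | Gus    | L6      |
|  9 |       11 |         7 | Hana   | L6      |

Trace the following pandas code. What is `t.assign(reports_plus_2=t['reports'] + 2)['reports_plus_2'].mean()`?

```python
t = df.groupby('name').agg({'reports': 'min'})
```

group by name, min of reports:
      reports
name         
Gus         3
Hana        0
add column reports_plus_2 = t['reports'] + 2:
      reports  reports_plus_2
name                         
Gus         3               5
Hana        0               2
The mean of column 'reports_plus_2' is 3.5.

3.5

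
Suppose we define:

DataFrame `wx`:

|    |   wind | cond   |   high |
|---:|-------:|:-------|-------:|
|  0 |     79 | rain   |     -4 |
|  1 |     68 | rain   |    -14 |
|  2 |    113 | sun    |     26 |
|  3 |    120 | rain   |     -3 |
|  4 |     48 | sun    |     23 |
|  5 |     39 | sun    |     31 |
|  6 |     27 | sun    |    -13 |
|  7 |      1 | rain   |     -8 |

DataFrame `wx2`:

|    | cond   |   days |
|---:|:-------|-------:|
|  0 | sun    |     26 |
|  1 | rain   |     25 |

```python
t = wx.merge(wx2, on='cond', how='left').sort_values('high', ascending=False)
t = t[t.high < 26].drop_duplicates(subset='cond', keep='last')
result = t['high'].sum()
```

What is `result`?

-27

merge on 'cond' (how='left') → 8 rows:
   wind  cond  high  days
0    79  rain    -4    25
1    68  rain   -14    25
2   113   sun    26    26
3   120  rain    -3    25
4    48   sun    23    26
5    39   sun    31    26
6    27   sun   -13    26
7     1  rain    -8    25
sort by high descending:
   wind  cond  high  days
5    39   sun    31    26
2   113   sun    26    26
4    48   sun    23    26
3   120  rain    -3    25
0    79  rain    -4    25
7     1  rain    -8    25
6    27   sun   -13    26
1    68  rain   -14    25
filter rows where high < 26:
   wind  cond  high  days
4    48   sun    23    26
3   120  rain    -3    25
0    79  rain    -4    25
7     1  rain    -8    25
6    27   sun   -13    26
1    68  rain   -14    25
drop duplicate cond (keep=last):
   wind  cond  high  days
6    27   sun   -13    26
1    68  rain   -14    25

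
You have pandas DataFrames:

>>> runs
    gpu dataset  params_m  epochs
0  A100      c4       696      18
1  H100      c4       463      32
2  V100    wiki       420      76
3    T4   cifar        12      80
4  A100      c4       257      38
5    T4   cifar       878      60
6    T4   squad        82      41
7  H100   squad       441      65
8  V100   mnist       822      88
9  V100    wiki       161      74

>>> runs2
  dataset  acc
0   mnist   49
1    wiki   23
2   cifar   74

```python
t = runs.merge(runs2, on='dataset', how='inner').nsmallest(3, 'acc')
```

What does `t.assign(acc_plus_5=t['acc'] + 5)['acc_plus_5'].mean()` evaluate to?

36.6666666667

merge on 'dataset' (how='inner') → 5 rows:
    gpu dataset  params_m  epochs  acc
0  V100    wiki       420      76   23
1    T4   cifar        12      80   74
2    T4   cifar       878      60   74
3  V100   mnist       822      88   49
4  V100    wiki       161      74   23
take 3 rows with smallest acc:
    gpu dataset  params_m  epochs  acc
0  V100    wiki       420      76   23
4  V100    wiki       161      74   23
3  V100   mnist       822      88   49
add column acc_plus_5 = t['acc'] + 5:
    gpu dataset  params_m  epochs  acc  acc_plus_5
0  V100    wiki       420      76   23          28
4  V100    wiki       161      74   23          28
3  V100   mnist       822      88   49          54
mean of column 'acc_plus_5' → 36.6666666667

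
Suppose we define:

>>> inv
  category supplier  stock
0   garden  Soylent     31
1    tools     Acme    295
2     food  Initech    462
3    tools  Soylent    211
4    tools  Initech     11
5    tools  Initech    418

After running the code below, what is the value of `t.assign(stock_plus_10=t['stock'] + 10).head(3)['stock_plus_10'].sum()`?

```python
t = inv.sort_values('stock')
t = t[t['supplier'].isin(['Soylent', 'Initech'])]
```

283

sort by stock:
  category supplier  stock
4    tools  Initech     11
0   garden  Soylent     31
3    tools  Soylent    211
1    tools     Acme    295
5    tools  Initech    418
2     food  Initech    462
filter rows where supplier in ['Soylent', 'Initech']:
  category supplier  stock
4    tools  Initech     11
0   garden  Soylent     31
3    tools  Soylent    211
5    tools  Initech    418
2     food  Initech    462
add column stock_plus_10 = t['stock'] + 10:
  category supplier  stock  stock_plus_10
4    tools  Initech     11             21
0   garden  Soylent     31             41
3    tools  Soylent    211            221
5    tools  Initech    418            428
2     food  Initech    462            472
take first 3 rows:
  category supplier  stock  stock_plus_10
4    tools  Initech     11             21
0   garden  Soylent     31             41
3    tools  Soylent    211            221
Reading off the sum of column 'stock_plus_10', we get 283.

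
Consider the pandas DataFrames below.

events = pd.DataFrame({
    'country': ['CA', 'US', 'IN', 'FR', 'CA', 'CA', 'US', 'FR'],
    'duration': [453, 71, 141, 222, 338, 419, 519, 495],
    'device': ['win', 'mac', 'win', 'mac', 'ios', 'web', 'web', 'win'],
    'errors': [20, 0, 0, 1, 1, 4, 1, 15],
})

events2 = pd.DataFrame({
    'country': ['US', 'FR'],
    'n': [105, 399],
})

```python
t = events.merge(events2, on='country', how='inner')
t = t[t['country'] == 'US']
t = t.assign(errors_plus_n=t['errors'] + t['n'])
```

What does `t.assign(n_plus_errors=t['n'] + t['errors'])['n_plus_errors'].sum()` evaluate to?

merge on 'country' (how='inner') → 4 rows:
  country  duration device  errors    n
0      US        71    mac       0  105
1      FR       222    mac       1  399
2      US       519    web       1  105
3      FR       495    win      15  399
filter rows where country == 'US':
  country  duration device  errors    n
0      US        71    mac       0  105
2      US       519    web       1  105
add column errors_plus_n = t['errors'] + t['n']:
  country  duration device  errors    n  errors_plus_n
0      US        71    mac       0  105            105
2      US       519    web       1  105            106
add column n_plus_errors = t['n'] + t['errors']:
  country  duration device  errors    n  errors_plus_n  n_plus_errors
0      US        71    mac       0  105            105            105
2      US       519    web       1  105            106            106
Hence 211.

211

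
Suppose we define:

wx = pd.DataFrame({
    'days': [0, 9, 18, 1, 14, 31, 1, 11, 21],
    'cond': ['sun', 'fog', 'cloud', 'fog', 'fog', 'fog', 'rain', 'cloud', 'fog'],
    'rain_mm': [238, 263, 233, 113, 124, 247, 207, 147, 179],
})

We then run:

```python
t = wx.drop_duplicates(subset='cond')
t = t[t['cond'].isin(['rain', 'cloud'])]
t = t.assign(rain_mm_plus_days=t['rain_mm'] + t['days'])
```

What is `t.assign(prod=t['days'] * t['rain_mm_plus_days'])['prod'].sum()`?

drop duplicate cond (keep=first):
   days   cond  rain_mm
0     0    sun      238
1     9    fog      263
2    18  cloud      233
6     1   rain      207
filter rows where cond in ['rain', 'cloud']:
   days   cond  rain_mm
2    18  cloud      233
6     1   rain      207
add column rain_mm_plus_days = t['rain_mm'] + t['days']:
   days   cond  rain_mm  rain_mm_plus_days
2    18  cloud      233                251
6     1   rain      207                208
add column prod = t['days'] * t['rain_mm_plus_days']:
   days   cond  rain_mm  rain_mm_plus_days  prod
2    18  cloud      233                251  4518
6     1   rain      207                208   208

4726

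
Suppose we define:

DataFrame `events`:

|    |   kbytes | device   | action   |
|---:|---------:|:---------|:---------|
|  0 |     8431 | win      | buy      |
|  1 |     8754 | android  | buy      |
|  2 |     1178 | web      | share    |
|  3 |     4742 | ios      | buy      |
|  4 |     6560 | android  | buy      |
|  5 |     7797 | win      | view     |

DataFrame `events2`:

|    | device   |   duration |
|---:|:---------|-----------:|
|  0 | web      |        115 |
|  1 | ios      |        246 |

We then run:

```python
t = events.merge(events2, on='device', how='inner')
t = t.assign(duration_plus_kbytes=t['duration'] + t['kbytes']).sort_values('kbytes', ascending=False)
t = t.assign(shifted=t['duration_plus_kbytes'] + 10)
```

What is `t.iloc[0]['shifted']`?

merge on 'device' (how='inner') → 2 rows:
   kbytes device action  duration
0    1178    web  share       115
1    4742    ios    buy       246
add column duration_plus_kbytes = t['duration'] + t['kbytes']:
   kbytes device action  duration  duration_plus_kbytes
0    1178    web  share       115                  1293
1    4742    ios    buy       246                  4988
sort by kbytes descending:
   kbytes device action  duration  duration_plus_kbytes
1    4742    ios    buy       246                  4988
0    1178    web  share       115                  1293
add column shifted = t['duration_plus_kbytes'] + 10:
   kbytes device action  duration  duration_plus_kbytes  shifted
1    4742    ios    buy       246                  4988     4998
0    1178    web  share       115                  1293     1303
The value at position 0, column 'shifted' is 4998.

4998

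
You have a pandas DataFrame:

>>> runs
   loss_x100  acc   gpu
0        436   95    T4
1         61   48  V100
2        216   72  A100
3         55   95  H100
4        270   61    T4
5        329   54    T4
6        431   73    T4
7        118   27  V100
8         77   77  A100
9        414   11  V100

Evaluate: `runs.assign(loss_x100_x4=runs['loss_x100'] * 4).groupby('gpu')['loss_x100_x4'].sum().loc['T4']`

add column loss_x100_x4 = runs['loss_x100'] * 4:
   loss_x100  acc   gpu  loss_x100_x4
0        436   95    T4          1744
1         61   48  V100           244
2        216   72  A100           864
3         55   95  H100           220
4        270   61    T4          1080
5        329   54    T4          1316
6        431   73    T4          1724
7        118   27  V100           472
8         77   77  A100           308
9        414   11  V100          1656
group by gpu, sum of loss_x100_x4:
gpu
A100    1172
H100     220
T4      5864
V100    2372
Name: loss_x100_x4, dtype: int64
Finally, value at index 'T4' = 5864.

5864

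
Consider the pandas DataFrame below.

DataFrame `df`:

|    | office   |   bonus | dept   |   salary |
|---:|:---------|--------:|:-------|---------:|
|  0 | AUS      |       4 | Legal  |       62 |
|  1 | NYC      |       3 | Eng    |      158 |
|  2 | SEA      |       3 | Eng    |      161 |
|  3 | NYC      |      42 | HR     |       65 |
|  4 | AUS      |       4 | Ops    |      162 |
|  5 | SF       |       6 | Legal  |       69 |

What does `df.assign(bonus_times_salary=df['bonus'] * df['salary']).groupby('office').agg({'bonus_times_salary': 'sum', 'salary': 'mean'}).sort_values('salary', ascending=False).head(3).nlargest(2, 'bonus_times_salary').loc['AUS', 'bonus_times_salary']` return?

896

add column bonus_times_salary = df['bonus'] * df['salary']:
  office  bonus   dept  salary  bonus_times_salary
0    AUS      4  Legal      62                 248
1    NYC      3    Eng     158                 474
2    SEA      3    Eng     161                 483
3    NYC     42     HR      65                2730
4    AUS      4    Ops     162                 648
5     SF      6  Legal      69                 414
group by office: sum(bonus_times_salary), mean(salary):
        bonus_times_salary  salary
office                            
AUS                    896   112.0
NYC                   3204   111.5
SEA                    483   161.0
SF                     414    69.0
sort by salary descending:
        bonus_times_salary  salary
office                            
SEA                    483   161.0
AUS                    896   112.0
NYC                   3204   111.5
SF                     414    69.0
take first 3 rows:
        bonus_times_salary  salary
office                            
SEA                    483   161.0
AUS                    896   112.0
NYC                   3204   111.5
take 2 rows with largest bonus_times_salary:
        bonus_times_salary  salary
office                            
NYC                   3204   111.5
AUS                    896   112.0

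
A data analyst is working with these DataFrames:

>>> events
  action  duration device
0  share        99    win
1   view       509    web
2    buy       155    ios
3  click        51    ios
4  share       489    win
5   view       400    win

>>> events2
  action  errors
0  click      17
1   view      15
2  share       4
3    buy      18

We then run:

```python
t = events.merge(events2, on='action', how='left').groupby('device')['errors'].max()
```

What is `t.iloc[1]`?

15

merge on 'action' (how='left') → 6 rows:
  action  duration device  errors
0  share        99    win       4
1   view       509    web      15
2    buy       155    ios      18
3  click        51    ios      17
4  share       489    win       4
5   view       400    win      15
group by device, max of errors:
device
ios    18
web    15
win    15
Name: errors, dtype: int64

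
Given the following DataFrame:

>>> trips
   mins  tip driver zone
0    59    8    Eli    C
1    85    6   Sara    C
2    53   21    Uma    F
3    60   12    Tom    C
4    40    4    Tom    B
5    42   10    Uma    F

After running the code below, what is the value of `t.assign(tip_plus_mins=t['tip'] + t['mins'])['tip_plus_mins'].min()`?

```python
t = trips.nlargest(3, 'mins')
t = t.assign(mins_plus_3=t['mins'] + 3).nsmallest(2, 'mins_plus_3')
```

67

take 3 rows with largest mins:
   mins  tip driver zone
1    85    6   Sara    C
3    60   12    Tom    C
0    59    8    Eli    C
add column mins_plus_3 = t['mins'] + 3:
   mins  tip driver zone  mins_plus_3
1    85    6   Sara    C           88
3    60   12    Tom    C           63
0    59    8    Eli    C           62
take 2 rows with smallest mins_plus_3:
   mins  tip driver zone  mins_plus_3
0    59    8    Eli    C           62
3    60   12    Tom    C           63
add column tip_plus_mins = t['tip'] + t['mins']:
   mins  tip driver zone  mins_plus_3  tip_plus_mins
0    59    8    Eli    C           62             67
3    60   12    Tom    C           63             72
So min() = 67.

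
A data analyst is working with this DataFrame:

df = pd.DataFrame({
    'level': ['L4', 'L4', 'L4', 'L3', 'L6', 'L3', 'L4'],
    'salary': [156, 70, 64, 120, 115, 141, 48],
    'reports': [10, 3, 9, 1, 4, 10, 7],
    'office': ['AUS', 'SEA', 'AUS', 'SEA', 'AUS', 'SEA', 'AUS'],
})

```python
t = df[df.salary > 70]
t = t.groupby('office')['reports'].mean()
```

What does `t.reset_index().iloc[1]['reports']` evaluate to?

5.5

filter rows where salary > 70:
  level  salary  reports office
0    L4     156       10    AUS
3    L3     120        1    SEA
4    L6     115        4    AUS
5    L3     141       10    SEA
group by office, mean of reports:
office
AUS    7.0
SEA    5.5
Name: reports, dtype: float64
reset_index():
  office  reports
0    AUS      7.0
1    SEA      5.5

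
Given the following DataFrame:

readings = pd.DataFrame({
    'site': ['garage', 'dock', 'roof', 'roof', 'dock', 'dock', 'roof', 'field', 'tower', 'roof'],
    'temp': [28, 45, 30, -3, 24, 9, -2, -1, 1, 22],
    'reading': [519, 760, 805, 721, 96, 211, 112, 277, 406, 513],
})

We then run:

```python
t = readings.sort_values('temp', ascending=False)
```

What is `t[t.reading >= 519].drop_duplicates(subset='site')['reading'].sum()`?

sort by temp descending:
     site  temp  reading
1    dock    45      760
2    roof    30      805
0  garage    28      519
4    dock    24       96
9    roof    22      513
5    dock     9      211
8   tower     1      406
7   field    -1      277
6    roof    -2      112
3    roof    -3      721
filter rows where reading >= 519:
     site  temp  reading
1    dock    45      760
2    roof    30      805
0  garage    28      519
3    roof    -3      721
drop duplicate site (keep=first):
     site  temp  reading
1    dock    45      760
2    roof    30      805
0  garage    28      519
Taking the sum of column 'reading' gives 2084.

2084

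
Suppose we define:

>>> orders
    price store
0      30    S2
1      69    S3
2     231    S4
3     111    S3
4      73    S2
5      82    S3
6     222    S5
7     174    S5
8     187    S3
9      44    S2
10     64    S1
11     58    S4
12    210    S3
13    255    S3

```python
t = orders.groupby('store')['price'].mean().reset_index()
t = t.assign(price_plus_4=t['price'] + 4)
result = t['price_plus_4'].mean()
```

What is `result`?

125.566666667

group by store, mean of price:
store
S1     64.000000
S2     49.000000
S3    152.333333
S4    144.500000
S5    198.000000
Name: price, dtype: float64
reset_index():
  store       price
0    S1   64.000000
1    S2   49.000000
2    S3  152.333333
3    S4  144.500000
4    S5  198.000000
add column price_plus_4 = t['price'] + 4:
  store       price  price_plus_4
0    S1   64.000000     68.000000
1    S2   49.000000     53.000000
2    S3  152.333333    156.333333
3    S4  144.500000    148.500000
4    S5  198.000000    202.000000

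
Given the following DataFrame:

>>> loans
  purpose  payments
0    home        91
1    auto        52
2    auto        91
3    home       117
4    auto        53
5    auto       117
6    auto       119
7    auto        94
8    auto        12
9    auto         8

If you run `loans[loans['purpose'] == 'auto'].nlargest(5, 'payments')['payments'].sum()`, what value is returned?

474

filter rows where purpose == 'auto':
  purpose  payments
1    auto        52
2    auto        91
4    auto        53
5    auto       117
6    auto       119
7    auto        94
8    auto        12
9    auto         8
take 5 rows with largest payments:
  purpose  payments
6    auto       119
5    auto       117
7    auto        94
2    auto        91
4    auto        53
Finally, sum of column 'payments' = 474.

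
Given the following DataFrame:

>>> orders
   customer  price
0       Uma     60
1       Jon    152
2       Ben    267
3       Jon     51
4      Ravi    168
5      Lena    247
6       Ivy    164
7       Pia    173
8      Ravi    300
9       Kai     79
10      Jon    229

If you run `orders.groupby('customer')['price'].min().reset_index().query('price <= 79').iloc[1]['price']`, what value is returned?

79

group by customer, min of price:
customer
Ben     267
Ivy     164
Jon      51
Kai      79
Lena    247
Pia     173
Ravi    168
Uma      60
Name: price, dtype: int64
reset_index():
  customer  price
0      Ben    267
1      Ivy    164
2      Jon     51
3      Kai     79
4     Lena    247
5      Pia    173
6     Ravi    168
7      Uma     60
filter rows where price <= 79:
  customer  price
2      Jon     51
3      Kai     79
7      Uma     60
Then the value at position 1, column 'price': 79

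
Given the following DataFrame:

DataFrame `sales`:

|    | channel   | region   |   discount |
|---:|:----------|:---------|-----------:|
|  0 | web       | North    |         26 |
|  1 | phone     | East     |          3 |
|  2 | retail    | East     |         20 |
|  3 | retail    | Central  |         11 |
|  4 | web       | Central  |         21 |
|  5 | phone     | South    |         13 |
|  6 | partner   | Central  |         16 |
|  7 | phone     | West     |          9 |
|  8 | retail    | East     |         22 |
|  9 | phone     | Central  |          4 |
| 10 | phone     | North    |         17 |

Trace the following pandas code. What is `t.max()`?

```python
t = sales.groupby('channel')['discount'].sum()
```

53

group by channel, sum of discount:
channel
partner    16
phone      46
retail     53
web        47
Name: discount, dtype: int64
So max() = 53.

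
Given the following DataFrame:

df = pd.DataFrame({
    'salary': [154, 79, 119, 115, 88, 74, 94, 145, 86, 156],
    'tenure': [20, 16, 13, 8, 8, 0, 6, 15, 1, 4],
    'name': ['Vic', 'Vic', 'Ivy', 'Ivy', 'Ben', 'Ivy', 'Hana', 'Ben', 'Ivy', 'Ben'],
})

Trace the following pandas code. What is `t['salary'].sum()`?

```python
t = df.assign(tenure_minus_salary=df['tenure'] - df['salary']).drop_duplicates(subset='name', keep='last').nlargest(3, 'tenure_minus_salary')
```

259

add column tenure_minus_salary = df['tenure'] - df['salary']:
   salary  tenure  name  tenure_minus_salary
0     154      20   Vic                 -134
1      79      16   Vic                  -63
2     119      13   Ivy                 -106
3     115       8   Ivy                 -107
4      88       8   Ben                  -80
5      74       0   Ivy                  -74
6      94       6  Hana                  -88
7     145      15   Ben                 -130
8      86       1   Ivy                  -85
9     156       4   Ben                 -152
drop duplicate name (keep=last):
   salary  tenure  name  tenure_minus_salary
1      79      16   Vic                  -63
6      94       6  Hana                  -88
8      86       1   Ivy                  -85
9     156       4   Ben                 -152
take 3 rows with largest tenure_minus_salary:
   salary  tenure  name  tenure_minus_salary
1      79      16   Vic                  -63
8      86       1   Ivy                  -85
6      94       6  Hana                  -88
Taking the sum of column 'salary' gives 259.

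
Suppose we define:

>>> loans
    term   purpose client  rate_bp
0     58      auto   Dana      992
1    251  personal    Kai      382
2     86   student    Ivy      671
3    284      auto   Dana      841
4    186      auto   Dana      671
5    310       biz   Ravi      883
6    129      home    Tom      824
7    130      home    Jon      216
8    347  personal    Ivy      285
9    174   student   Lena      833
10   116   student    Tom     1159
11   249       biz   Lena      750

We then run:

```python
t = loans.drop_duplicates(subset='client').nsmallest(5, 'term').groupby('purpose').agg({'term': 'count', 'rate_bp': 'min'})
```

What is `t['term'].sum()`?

drop duplicate client (keep=first):
   term   purpose client  rate_bp
0    58      auto   Dana      992
1   251  personal    Kai      382
2    86   student    Ivy      671
5   310       biz   Ravi      883
6   129      home    Tom      824
7   130      home    Jon      216
9   174   student   Lena      833
take 5 rows with smallest term:
   term  purpose client  rate_bp
0    58     auto   Dana      992
2    86  student    Ivy      671
6   129     home    Tom      824
7   130     home    Jon      216
9   174  student   Lena      833
group by purpose: count(term), min(rate_bp):
         term  rate_bp
purpose               
auto        1      992
home        2      216
student     2      671
Taking the sum of column 'term' gives 5.

5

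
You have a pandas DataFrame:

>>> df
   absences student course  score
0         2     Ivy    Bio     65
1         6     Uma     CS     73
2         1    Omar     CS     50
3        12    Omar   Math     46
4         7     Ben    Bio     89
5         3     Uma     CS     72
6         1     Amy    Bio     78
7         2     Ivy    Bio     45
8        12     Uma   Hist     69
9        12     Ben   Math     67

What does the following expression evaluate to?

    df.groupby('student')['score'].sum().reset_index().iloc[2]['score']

110

group by student, sum of score:
student
Amy      78
Ben     156
Ivy     110
Omar     96
Uma     214
Name: score, dtype: int64
reset_index():
  student  score
0     Amy     78
1     Ben    156
2     Ivy    110
3    Omar     96
4     Uma    214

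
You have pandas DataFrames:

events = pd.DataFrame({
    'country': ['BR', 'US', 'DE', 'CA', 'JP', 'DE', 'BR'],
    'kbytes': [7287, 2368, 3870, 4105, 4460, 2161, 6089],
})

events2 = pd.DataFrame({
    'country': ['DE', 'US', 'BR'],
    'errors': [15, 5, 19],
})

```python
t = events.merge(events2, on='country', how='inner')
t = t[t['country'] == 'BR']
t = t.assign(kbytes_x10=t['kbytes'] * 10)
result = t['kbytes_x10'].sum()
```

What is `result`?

133760

merge on 'country' (how='inner') → 5 rows:
  country  kbytes  errors
0      BR    7287      19
1      US    2368       5
2      DE    3870      15
3      DE    2161      15
4      BR    6089      19
filter rows where country == 'BR':
  country  kbytes  errors
0      BR    7287      19
4      BR    6089      19
add column kbytes_x10 = t['kbytes'] * 10:
  country  kbytes  errors  kbytes_x10
0      BR    7287      19       72870
4      BR    6089      19       60890
sum of column 'kbytes_x10' → 133760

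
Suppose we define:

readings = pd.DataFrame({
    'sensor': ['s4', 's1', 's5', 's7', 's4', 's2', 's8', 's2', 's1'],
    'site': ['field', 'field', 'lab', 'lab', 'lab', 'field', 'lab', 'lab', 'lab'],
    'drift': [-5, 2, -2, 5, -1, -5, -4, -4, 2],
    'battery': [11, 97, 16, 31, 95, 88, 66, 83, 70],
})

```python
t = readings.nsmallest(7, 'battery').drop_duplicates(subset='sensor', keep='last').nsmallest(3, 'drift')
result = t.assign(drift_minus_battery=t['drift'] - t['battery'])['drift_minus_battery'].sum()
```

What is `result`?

take 7 rows with smallest battery:
  sensor   site  drift  battery
0     s4  field     -5       11
2     s5    lab     -2       16
3     s7    lab      5       31
6     s8    lab     -4       66
8     s1    lab      2       70
7     s2    lab     -4       83
5     s2  field     -5       88
drop duplicate sensor (keep=last):
  sensor   site  drift  battery
0     s4  field     -5       11
2     s5    lab     -2       16
3     s7    lab      5       31
6     s8    lab     -4       66
8     s1    lab      2       70
5     s2  field     -5       88
take 3 rows with smallest drift:
  sensor   site  drift  battery
0     s4  field     -5       11
5     s2  field     -5       88
6     s8    lab     -4       66
add column drift_minus_battery = t['drift'] - t['battery']:
  sensor   site  drift  battery  drift_minus_battery
0     s4  field     -5       11                  -16
5     s2  field     -5       88                  -93
6     s8    lab     -4       66                  -70
Reading off the sum of column 'drift_minus_battery', we get -179.

-179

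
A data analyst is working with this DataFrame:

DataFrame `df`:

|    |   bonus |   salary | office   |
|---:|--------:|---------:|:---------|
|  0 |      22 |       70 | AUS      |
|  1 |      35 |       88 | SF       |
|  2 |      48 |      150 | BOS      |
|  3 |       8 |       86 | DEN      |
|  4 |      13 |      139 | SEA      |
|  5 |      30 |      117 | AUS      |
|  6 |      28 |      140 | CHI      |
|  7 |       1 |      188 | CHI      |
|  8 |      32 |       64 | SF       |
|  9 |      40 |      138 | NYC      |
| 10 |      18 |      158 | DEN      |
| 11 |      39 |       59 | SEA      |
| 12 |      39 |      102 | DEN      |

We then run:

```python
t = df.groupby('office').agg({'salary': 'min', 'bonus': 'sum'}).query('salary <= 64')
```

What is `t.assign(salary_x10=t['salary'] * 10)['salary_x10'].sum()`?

1230

group by office: min(salary), sum(bonus):
        salary  bonus
office               
AUS         70     52
BOS        150     48
CHI        140     29
DEN         86     65
NYC        138     40
SEA         59     52
SF          64     67
filter rows where salary <= 64:
        salary  bonus
office               
SEA         59     52
SF          64     67
add column salary_x10 = t['salary'] * 10:
        salary  bonus  salary_x10
office                           
SEA         59     52         590
SF          64     67         640
Finally, sum of column 'salary_x10' = 1230.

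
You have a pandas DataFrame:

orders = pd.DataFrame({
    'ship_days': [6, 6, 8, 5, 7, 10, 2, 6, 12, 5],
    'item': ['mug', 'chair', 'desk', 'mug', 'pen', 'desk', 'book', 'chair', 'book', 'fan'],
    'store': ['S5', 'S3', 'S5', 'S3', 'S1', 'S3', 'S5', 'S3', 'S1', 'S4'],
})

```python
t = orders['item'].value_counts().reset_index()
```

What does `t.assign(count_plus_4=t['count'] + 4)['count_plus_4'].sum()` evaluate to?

34

value_counts of item:
item
mug      2
chair    2
desk     2
book     2
pen      1
fan      1
Name: count, dtype: int64
reset_index():
    item  count
0    mug      2
1  chair      2
2   desk      2
3   book      2
4    pen      1
5    fan      1
add column count_plus_4 = t['count'] + 4:
    item  count  count_plus_4
0    mug      2             6
1  chair      2             6
2   desk      2             6
3   book      2             6
4    pen      1             5
5    fan      1             5
Reading off the sum of column 'count_plus_4', we get 34.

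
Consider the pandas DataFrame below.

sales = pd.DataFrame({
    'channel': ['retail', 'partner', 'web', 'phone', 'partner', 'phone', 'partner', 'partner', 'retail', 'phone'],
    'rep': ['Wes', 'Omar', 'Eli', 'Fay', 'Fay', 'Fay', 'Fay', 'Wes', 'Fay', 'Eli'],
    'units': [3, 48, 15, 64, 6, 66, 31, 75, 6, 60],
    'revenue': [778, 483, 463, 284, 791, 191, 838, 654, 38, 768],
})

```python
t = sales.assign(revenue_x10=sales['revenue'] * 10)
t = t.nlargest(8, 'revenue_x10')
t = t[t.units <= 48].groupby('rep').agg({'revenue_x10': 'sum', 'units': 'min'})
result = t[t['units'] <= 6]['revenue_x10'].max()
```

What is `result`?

16290

add column revenue_x10 = sales['revenue'] * 10:
   channel   rep  units  revenue  revenue_x10
0   retail   Wes      3      778         7780
1  partner  Omar     48      483         4830
2      web   Eli     15      463         4630
3    phone   Fay     64      284         2840
4  partner   Fay      6      791         7910
5    phone   Fay     66      191         1910
6  partner   Fay     31      838         8380
7  partner   Wes     75      654         6540
8   retail   Fay      6       38          380
9    phone   Eli     60      768         7680
take 8 rows with largest revenue_x10:
   channel   rep  units  revenue  revenue_x10
6  partner   Fay     31      838         8380
4  partner   Fay      6      791         7910
0   retail   Wes      3      778         7780
9    phone   Eli     60      768         7680
7  partner   Wes     75      654         6540
1  partner  Omar     48      483         4830
2      web   Eli     15      463         4630
3    phone   Fay     64      284         2840
filter rows where units <= 48:
   channel   rep  units  revenue  revenue_x10
6  partner   Fay     31      838         8380
4  partner   Fay      6      791         7910
0   retail   Wes      3      778         7780
1  partner  Omar     48      483         4830
2      web   Eli     15      463         4630
group by rep: sum(revenue_x10), min(units):
      revenue_x10  units
rep                     
Eli          4630     15
Fay         16290      6
Omar         4830     48
Wes          7780      3
filter rows where units <= 6:
     revenue_x10  units
rep                    
Fay        16290      6
Wes         7780      3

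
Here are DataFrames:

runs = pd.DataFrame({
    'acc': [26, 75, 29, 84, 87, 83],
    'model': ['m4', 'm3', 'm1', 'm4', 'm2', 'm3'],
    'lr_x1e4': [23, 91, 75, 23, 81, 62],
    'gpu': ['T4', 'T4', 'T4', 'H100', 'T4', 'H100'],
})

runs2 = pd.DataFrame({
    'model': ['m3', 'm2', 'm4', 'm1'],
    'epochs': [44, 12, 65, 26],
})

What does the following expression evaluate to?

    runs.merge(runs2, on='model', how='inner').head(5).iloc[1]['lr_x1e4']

merge on 'model' (how='inner') → 6 rows:
   acc model  lr_x1e4   gpu  epochs
0   26    m4       23    T4      65
1   75    m3       91    T4      44
2   29    m1       75    T4      26
3   84    m4       23  H100      65
4   87    m2       81    T4      12
5   83    m3       62  H100      44
take first 5 rows:
   acc model  lr_x1e4   gpu  epochs
0   26    m4       23    T4      65
1   75    m3       91    T4      44
2   29    m1       75    T4      26
3   84    m4       23  H100      65
4   87    m2       81    T4      12
Hence 91.

91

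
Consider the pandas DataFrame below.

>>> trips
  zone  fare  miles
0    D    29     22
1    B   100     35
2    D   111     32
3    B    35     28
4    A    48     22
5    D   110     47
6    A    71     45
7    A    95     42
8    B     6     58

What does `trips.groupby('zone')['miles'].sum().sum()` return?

group by zone, sum of miles:
zone
A    109
B    121
D    101
Name: miles, dtype: int64

331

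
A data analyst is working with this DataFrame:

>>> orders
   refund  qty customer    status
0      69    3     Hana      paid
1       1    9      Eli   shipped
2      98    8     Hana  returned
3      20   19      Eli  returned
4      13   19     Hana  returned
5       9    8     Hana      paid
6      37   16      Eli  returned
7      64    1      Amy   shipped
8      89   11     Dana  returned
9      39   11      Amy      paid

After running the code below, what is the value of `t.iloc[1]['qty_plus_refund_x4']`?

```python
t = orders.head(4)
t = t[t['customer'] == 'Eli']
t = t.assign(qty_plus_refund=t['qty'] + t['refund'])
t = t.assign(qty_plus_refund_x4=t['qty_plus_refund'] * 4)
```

take first 4 rows:
   refund  qty customer    status
0      69    3     Hana      paid
1       1    9      Eli   shipped
2      98    8     Hana  returned
3      20   19      Eli  returned
filter rows where customer == 'Eli':
   refund  qty customer    status
1       1    9      Eli   shipped
3      20   19      Eli  returned
add column qty_plus_refund = t['qty'] + t['refund']:
   refund  qty customer    status  qty_plus_refund
1       1    9      Eli   shipped               10
3      20   19      Eli  returned               39
add column qty_plus_refund_x4 = t['qty_plus_refund'] * 4:
   refund  qty customer    status  qty_plus_refund  qty_plus_refund_x4
1       1    9      Eli   shipped               10                  40
3      20   19      Eli  returned               39                 156

156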